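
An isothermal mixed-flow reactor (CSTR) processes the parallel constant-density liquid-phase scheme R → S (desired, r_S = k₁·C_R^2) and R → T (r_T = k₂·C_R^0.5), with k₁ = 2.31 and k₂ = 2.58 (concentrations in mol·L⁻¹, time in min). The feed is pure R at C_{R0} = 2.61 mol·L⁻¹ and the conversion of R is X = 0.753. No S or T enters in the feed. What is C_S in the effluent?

0.622 mol·L⁻¹

Exit C_R = C_{R0}(1−X) = 2.61×0.247 = 0.6447 mol·L⁻¹.
A CSTR operates uniformly at the exit composition, giving r_S = 0.9600 and r_T = 2.072 (each k·C_R^n at C_R = 0.6447).
Fraction of consumed R going to S: r_S/(r_S+r_T) = 0.3167.
C_S = 0.3167·C_{R0}·X = 0.3167×2.61×0.753 = 0.622 mol·L⁻¹.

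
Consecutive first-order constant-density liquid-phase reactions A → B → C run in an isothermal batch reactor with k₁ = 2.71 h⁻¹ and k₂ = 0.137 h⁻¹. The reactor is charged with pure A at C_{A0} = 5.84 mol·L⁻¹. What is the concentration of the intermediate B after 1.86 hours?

4.73 mol·L⁻¹

For first-order series with pure A initially, C_B(t) = k₁C_{A0}/(k₂−k₁)·(e^(−k₁t) − e^(−k₂t)).
e^(−k₁t) = e^(−2.71×1.86) = e^(−5.041) = 0.006470; e^(−k₂t) = e^(−0.2548) = 0.7751.
C_B = 2.71×5.84/(0.137−2.71) × (0.006470−0.7751) = (-6.151)×(-0.7686) = 4.728 mol·L⁻¹.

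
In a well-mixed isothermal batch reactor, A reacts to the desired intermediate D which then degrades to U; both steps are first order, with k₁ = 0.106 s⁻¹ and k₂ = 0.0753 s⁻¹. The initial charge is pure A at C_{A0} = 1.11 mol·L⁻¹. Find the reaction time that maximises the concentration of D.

11.1 s

For first-order series the maximum of C_D occurs at t_opt = ln(k₂/k₁)/(k₂−k₁).
= ln(0.0753/0.106)/(0.0753−0.106) = ln(0.7104)/-0.03070 = -0.3420/-0.03070 = 11.1 s.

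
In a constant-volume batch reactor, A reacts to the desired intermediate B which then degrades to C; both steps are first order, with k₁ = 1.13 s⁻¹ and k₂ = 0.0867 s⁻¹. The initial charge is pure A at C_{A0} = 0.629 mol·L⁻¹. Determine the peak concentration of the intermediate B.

0.508 mol·L⁻¹

For a first-order series the maximum intermediate yield is C_{B,max}/C_{A0} = (k₁/k₂)^[k₂/(k₂−k₁)].
= (1.13/0.0867)^(0.0867/(0.0867−1.13)) = (13.03)^(-0.08310) = 0.8079.
C_{B,max} = 0.8079×0.629 = 0.508 mol·L⁻¹.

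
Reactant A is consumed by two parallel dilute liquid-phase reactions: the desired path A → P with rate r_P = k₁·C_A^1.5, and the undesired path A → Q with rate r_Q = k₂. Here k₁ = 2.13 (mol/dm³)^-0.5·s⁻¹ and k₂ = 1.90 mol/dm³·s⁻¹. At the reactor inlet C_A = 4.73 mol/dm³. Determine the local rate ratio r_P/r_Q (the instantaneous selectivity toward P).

11.5

S_{P/Q} = r_P/r_Q = (k₁·C_A^1.5)/(k₂) = (k₁/k₂)·C_A^1.5.
= (2.13×4.730^1.5) / (1.90) = 21.91/1.900 = 11.5.
Since the desired path is higher order in A, keeping C_A high (PFR or concentrated feed) favours P.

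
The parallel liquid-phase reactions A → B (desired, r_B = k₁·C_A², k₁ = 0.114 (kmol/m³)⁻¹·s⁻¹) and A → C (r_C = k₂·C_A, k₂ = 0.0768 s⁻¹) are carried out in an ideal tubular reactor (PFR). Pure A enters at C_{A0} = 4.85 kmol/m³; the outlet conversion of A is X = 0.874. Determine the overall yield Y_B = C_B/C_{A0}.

C_A = C_{A0}(1−X) = 0.6111 kmol/m³.
Along a PFR/batch, dC_C/dC_A = −r_C/(r_B+r_C) = −k₂/(k₂+k₁·C_A).
Integrating from C_{A0} to C_A: C_C = (0.0768/0.114)·ln[(0.0768+0.114·4.85)/(0.0768+0.114·0.611)] = 0.6737·ln(0.6297/0.1465) = 0.9825 kmol/m³.
Then C_B = (C_{A0}−C_A) − C_C = 4.239 − 0.9825 = 3.256 kmol/m³.
Y_B = C_B/C_{A0} = 3.256/4.85 = 0.671.

0.671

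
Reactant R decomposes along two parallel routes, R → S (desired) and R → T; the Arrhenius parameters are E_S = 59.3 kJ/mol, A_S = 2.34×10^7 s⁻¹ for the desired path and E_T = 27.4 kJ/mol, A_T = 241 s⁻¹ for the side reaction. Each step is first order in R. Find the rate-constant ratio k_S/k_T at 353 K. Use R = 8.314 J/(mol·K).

With equal orders, S_{S/T} = k_S/k_T = (A_S/A_T)·exp[(E_T−E_S)/(RT)].
(E_T−E_S)/(RT) = (27.4−59.3)×10³/(8.314×353) = -31900/2935 = -10.87.
k_S/k_T = (2.34×10^7/241)·exp(-10.87) = 97095 × 1.903×10^-5 = 1.85.

1.85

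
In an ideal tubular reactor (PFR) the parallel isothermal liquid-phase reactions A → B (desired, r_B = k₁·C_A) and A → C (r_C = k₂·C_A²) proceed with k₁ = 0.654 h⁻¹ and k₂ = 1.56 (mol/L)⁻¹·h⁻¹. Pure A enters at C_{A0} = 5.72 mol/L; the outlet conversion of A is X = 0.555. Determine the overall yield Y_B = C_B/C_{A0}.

0.0534

C_A = C_{A0}(1−X) = 2.545 mol/L.
Along a PFR/batch, dC_B/dC_A = −r_B/(r_B+r_C) = −k₁/(k₁+k₂·C_A).
Integrating from C_{A0} to C_A: C_B = (0.654/1.56)·ln[(0.654+1.56·5.72)/(0.654+1.56·2.55)] = 0.4192·ln(9.577/4.625) = 0.3052 mol/L.
Y_B = C_B/C_{A0} = 0.3052/5.72 = 0.0534.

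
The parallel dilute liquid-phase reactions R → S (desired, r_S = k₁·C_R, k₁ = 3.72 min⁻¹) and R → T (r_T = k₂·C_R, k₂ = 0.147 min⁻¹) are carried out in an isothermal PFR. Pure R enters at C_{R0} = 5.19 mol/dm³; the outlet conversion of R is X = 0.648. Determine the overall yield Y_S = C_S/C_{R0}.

C_R = C_{R0}(1−X) = 1.827 mol/dm³.
Both paths are first order in R, so the instantaneous fraction to S is constant: dC_S/d(−C_R) = k₁/(k₁+k₂) = 0.9620.
C_S = 0.9620·(C_{R0}−C_R) = 0.9620×3.363 = 3.24 mol/dm³.
Y_S = C_S/C_{R0} = 3.235/5.19 = 0.623.

0.623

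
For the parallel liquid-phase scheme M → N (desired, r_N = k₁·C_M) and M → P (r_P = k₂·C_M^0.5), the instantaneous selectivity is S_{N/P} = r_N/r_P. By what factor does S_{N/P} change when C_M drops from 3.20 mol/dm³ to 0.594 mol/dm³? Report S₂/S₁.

0.431

S_{N/P} = (k₁/k₂)·C_M^0.5, so S₂/S₁ = (C_{M,2}/C_{M,1})^0.5.
= (0.594/3.20)^0.5 = (0.1856)^0.5 = 0.431.
Selectivity toward N falls as C_M falls — high-concentration operation is favoured.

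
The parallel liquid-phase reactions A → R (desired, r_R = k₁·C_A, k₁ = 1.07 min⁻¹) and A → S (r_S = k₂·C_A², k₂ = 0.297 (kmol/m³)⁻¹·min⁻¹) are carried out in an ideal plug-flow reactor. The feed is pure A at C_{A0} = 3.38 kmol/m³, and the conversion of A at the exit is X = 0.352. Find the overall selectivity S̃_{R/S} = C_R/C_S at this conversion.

C_A = C_{A0}(1−X) = 2.190 kmol/m³.
Along a PFR/batch, dC_R/dC_A = −r_R/(r_R+r_S) = −k₁/(k₁+k₂·C_A).
Integrating from C_{A0} to C_A: C_R = (1.07/0.297)·ln[(1.07+0.297·3.38)/(1.07+0.297·2.19)] = 3.603·ln(2.074/1.721) = 0.6730 kmol/m³.
C_S = (C_{A0}−C_A)−C_R = 0.5168 kmol/m³; S̃_{R/S} = 0.6730/0.5168 = 1.30.

1.30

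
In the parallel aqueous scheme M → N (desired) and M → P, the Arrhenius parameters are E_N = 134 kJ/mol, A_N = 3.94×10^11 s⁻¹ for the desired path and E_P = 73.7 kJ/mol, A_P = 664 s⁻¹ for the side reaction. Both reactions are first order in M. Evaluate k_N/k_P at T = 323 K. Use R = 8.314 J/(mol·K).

0.105

Since both paths have the same order in M, the concentration cancels and S_{N/P} = k_N/k_P = (A_N/A_P)·exp[(E_P−E_N)/(RT)].
(E_P−E_N)/(RT) = (73.7−134)×10³/(8.314×323) = -60300/2685 = -22.45.
k_N/k_P = (3.94×10^11/664)·exp(-22.45) = 5.934×10^8 × 1.771×10^-10 = 0.105.
Since E_N > E_P, raising the temperature improves selectivity toward N.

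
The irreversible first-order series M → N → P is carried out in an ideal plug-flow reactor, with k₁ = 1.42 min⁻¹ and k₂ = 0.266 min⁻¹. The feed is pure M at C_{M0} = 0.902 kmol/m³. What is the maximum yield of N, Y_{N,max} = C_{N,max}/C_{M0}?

At the optimum, C_{N,max}/C_{M0} = (k₁/k₂)^[k₂/(k₂−k₁)].
= (1.42/0.266)^(0.266/(0.266−1.42)) = (5.338)^(-0.2305) = 0.6797.

0.680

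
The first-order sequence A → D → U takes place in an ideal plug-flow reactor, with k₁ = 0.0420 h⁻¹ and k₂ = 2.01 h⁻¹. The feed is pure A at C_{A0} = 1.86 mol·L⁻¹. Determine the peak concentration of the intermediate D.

Evaluating C_D at τ_opt = ln(k₂/k₁)/(k₂−k₁) gives C_{D,max}/C_{A0} = (k₁/k₂)^[k₂/(k₂−k₁)].
= (0.0420/2.01)^(2.01/(2.01−0.0420)) = (0.02090)^(1.021) = 0.01924.
C_{D,max} = 0.01924×1.86 = 0.0358 mol·L⁻¹.

0.0358 mol·L⁻¹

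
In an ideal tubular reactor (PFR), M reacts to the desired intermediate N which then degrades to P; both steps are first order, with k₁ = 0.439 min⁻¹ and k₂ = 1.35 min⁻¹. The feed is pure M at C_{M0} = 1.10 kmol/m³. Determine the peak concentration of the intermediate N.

0.208 kmol/m³

Evaluating C_N at τ_opt = ln(k₂/k₁)/(k₂−k₁) gives C_{N,max}/C_{M0} = (k₁/k₂)^[k₂/(k₂−k₁)].
= (0.439/1.35)^(1.35/(1.35−0.439)) = (0.3252)^(1.482) = 0.1892.
C_{N,max} = 0.1892×1.10 = 0.208 kmol/m³.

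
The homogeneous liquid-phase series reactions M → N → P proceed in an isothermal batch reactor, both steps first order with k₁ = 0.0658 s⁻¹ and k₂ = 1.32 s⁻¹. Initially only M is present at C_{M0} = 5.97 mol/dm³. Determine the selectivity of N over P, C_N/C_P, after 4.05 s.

For first-order series with pure M initially, C_N(t) = k₁C_{M0}/(k₂−k₁)·(e^(−k₁t) − e^(−k₂t)).
e^(−k₁t) = e^(−0.0658×4.05) = e^(−0.2665) = 0.7661; e^(−k₂t) = e^(−5.346) = 0.004767.
C_N = 0.0658×5.97/(1.32−0.0658) × (0.7661−0.004767) = 0.3132×0.7613 = 0.2384 mol/dm³.
C_M = C_{M0}e^(−k₁t) = 4.573 mol/dm³, so C_P = C_{M0}−C_M−C_N = 1.158 mol/dm³; C_N/C_P = 0.206.

0.206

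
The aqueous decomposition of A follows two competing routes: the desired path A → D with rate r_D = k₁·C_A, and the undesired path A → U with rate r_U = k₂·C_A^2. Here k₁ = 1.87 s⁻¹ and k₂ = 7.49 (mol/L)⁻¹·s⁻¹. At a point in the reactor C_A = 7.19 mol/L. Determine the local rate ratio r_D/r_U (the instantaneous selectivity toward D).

S_{D/U} = r_D/r_U = (k₁·C_A)/(k₂·C_A^2) = (k₁/k₂)·C_A⁻¹.
= (1.87×7.190) / (7.49×7.190^2) = 13.45/387.2 = 0.0347.
The undesired path is higher order in A, so low C_A (CSTR or dilute feed) favours D.

0.0347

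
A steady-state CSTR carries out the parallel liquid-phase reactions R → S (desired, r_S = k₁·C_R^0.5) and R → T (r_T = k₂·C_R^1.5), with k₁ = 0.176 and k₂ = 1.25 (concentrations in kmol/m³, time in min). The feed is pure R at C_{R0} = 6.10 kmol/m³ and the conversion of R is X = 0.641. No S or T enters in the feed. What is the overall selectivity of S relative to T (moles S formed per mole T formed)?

0.0643

Exit C_R = C_{R0}(1−X) = 6.10×0.359 = 2.190 kmol/m³.
In a CSTR the entire volume is at exit conditions, so r_S = 0.176×2.190^0.5 = 0.2605 and r_T = 1.25×2.190^1.5 = 4.051.
Overall selectivity = C_S/C_T = r_Sτ/(r_Tτ) = r_S/r_T = 0.0643.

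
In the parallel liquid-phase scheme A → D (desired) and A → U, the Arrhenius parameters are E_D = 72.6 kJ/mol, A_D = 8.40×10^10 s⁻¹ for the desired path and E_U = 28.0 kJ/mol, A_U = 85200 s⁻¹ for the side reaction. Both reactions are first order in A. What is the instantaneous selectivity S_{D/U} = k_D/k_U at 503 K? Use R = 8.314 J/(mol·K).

Since both paths have the same order in A, the concentration cancels and S_{D/U} = k_D/k_U = (A_D/A_U)·exp[(E_U−E_D)/(RT)].
(E_U−E_D)/(RT) = (28.0−72.6)×10³/(8.314×503) = -44600/4182 = -10.66.
k_D/k_U = (8.40×10^10/85200)·exp(-10.66) = 9.859×10^5 × 2.335×10^-5 = 23.0.
Since E_D > E_U, raising the temperature improves selectivity toward D.

23.0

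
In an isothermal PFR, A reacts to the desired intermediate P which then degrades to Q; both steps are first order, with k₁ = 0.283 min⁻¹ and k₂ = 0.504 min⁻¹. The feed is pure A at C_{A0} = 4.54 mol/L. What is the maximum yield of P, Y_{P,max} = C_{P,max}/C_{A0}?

Evaluating C_P at τ_opt = ln(k₂/k₁)/(k₂−k₁) gives C_{P,max}/C_{A0} = (k₁/k₂)^[k₂/(k₂−k₁)].
= (0.283/0.504)^(0.504/(0.504−0.283)) = (0.5615)^(2.281) = 0.2682.

0.268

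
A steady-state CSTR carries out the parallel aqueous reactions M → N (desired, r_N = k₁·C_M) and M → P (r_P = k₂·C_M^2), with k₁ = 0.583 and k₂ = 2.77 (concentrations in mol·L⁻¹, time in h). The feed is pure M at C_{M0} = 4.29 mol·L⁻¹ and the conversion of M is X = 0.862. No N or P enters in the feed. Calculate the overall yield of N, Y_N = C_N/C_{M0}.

Exit C_M = C_{M0}(1−X) = 4.29×0.138 = 0.5920 mol·L⁻¹.
A CSTR operates uniformly at the exit composition, giving r_N = 0.3451 and r_P = 0.9709 (each k·C_M^n at C_M = 0.5920).
Fraction of consumed M going to N: r_N/(r_N+r_P) = 0.2623.
C_N = 0.2623·C_{M0}·X = 0.2623×4.29×0.862 = 0.970 mol·L⁻¹; Y_N = C_N/C_{M0} = 0.226.

0.226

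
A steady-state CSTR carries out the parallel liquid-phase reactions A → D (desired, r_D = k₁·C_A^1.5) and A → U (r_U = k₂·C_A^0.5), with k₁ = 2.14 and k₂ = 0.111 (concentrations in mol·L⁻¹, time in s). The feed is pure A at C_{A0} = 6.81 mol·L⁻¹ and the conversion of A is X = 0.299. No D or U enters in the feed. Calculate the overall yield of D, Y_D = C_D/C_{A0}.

Exit C_A = C_{A0}(1−X) = 6.81×0.701 = 4.774 mol·L⁻¹.
In a CSTR the entire volume is at exit conditions, so r_D = 2.14×4.774^1.5 = 22.32 and r_U = 0.111×4.774^0.5 = 0.2425.
Fraction of consumed A going to D: r_D/(r_D+r_U) = 0.9893.
C_D = 0.9893·C_{A0}·X = 0.9893×6.81×0.299 = 2.01 mol·L⁻¹; Y_D = C_D/C_{A0} = 0.296.

0.296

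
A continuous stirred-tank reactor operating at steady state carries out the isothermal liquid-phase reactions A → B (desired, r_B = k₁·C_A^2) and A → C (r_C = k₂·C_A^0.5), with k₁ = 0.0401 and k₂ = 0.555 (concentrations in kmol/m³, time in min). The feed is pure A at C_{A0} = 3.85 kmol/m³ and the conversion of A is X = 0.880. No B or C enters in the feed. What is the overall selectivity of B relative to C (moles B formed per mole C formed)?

Exit C_A = C_{A0}(1−X) = 3.85×0.120 = 0.4620 kmol/m³.
Rates in a CSTR are evaluated at the outlet concentration: r_B = 0.0401×0.4620^2 = 0.008559, r_C = 0.555×0.4620^0.5 = 0.3772.
Overall selectivity = C_B/C_C = r_Bτ/(r_Cτ) = r_B/r_C = 0.0227.

0.0227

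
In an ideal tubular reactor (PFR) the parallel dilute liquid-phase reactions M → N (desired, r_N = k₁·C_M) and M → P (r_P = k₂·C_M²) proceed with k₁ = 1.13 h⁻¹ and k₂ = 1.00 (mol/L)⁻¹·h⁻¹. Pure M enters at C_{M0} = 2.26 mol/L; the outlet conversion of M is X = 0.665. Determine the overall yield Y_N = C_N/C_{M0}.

C_M = C_{M0}(1−X) = 0.7571 mol/L.
Along a PFR/batch, dC_N/dC_M = −r_N/(r_N+r_P) = −k₁/(k₁+k₂·C_M).
Integrating from C_{M0} to C_M: C_N = (1.13/1.00)·ln[(1.13+1.00·2.26)/(1.13+1.00·0.757)] = 1.130·ln(3.390/1.887) = 0.6619 mol/L.
Y_N = C_N/C_{M0} = 0.6619/2.26 = 0.293.

0.293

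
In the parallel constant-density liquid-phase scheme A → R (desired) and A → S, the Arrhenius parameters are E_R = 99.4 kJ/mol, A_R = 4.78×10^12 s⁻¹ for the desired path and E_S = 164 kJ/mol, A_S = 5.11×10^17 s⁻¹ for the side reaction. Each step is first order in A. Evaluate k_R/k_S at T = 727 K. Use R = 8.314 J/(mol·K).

0.410

Since both paths have the same order in A, the concentration cancels and S_{R/S} = k_R/k_S = (A_R/A_S)·exp[(E_S−E_R)/(RT)].
(E_S−E_R)/(RT) = (164−99.4)×10³/(8.314×727) = 64600/6044 = 10.69.
k_R/k_S = (4.78×10^12/5.11×10^17)·exp(10.69) = 9.354×10^-6 × 43818 = 0.410.
Since E_R < E_S, lowering the temperature improves selectivity toward R.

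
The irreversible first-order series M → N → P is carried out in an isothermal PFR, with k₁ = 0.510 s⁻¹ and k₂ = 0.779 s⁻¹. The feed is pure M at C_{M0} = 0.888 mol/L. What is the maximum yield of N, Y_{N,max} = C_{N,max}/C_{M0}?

0.293

Evaluating C_N at τ_opt = ln(k₂/k₁)/(k₂−k₁) gives C_{N,max}/C_{M0} = (k₁/k₂)^[k₂/(k₂−k₁)].
= (0.510/0.779)^(0.779/(0.779−0.510)) = (0.6547)^(2.896) = 0.2933.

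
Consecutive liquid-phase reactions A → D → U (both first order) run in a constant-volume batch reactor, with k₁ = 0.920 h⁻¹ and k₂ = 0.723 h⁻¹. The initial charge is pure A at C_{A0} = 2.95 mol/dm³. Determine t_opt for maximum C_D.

For first-order series the maximum of C_D occurs at t_opt = ln(k₂/k₁)/(k₂−k₁).
= ln(0.723/0.920)/(0.723−0.920) = ln(0.7859)/-0.1970 = -0.2410/-0.1970 = 1.22 h.

1.22 h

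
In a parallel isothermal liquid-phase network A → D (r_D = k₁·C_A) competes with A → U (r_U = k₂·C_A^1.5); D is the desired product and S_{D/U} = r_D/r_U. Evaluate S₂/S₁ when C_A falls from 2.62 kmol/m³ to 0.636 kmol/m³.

S_{D/U} = (k₁/k₂)·C_A^-0.5, so S₂/S₁ = (C_{A,2}/C_{A,1})^-0.5.
= (0.636/2.62)^(-0.5) = (0.2427)^(-0.5) = 2.03.

2.03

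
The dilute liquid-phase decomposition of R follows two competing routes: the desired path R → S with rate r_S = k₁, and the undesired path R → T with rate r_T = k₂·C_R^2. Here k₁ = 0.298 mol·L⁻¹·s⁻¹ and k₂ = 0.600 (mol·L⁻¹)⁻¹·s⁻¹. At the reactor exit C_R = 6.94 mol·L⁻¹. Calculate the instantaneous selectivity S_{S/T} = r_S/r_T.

S_{S/T} = r_S/r_T = (k₁)/(k₂·C_R^2) = (k₁/k₂)·C_R^-2.
= (0.298) / (0.600×6.940^2) = 0.2980/28.90 = 0.0103.
The undesired path is higher order in R, so low C_R (CSTR or dilute feed) favours S.

0.0103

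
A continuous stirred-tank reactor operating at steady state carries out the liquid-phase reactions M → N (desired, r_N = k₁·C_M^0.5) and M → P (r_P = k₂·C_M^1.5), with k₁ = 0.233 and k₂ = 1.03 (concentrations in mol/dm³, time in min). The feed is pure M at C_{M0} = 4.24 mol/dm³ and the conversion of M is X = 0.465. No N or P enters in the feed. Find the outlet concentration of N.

0.179 mol/dm³

Exit C_M = C_{M0}(1−X) = 4.24×0.535 = 2.268 mol/dm³.
In a CSTR the entire volume is at exit conditions, so r_N = 0.233×2.268^0.5 = 0.3509 and r_P = 1.03×2.268^1.5 = 3.519.
Fraction of consumed M going to N: r_N/(r_N+r_P) = 0.09068.
C_N = 0.09068·C_{M0}·X = 0.09068×4.24×0.465 = 0.179 mol/dm³.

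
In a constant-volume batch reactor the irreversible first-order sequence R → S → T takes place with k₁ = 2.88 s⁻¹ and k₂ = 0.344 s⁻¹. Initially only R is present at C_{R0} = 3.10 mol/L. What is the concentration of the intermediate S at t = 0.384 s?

1.92 mol/L

The intermediate concentration in a first-order A→B→C sequence is C_S = k₁C_{R0}(e^(−k₁t) − e^(−k₂t))/(k₂−k₁).
e^(−k₁t) = e^(−2.88×0.384) = e^(−1.106) = 0.3309; e^(−k₂t) = e^(−0.1321) = 0.8763.
C_S = 2.88×3.10/(0.344−2.88) × (0.3309−0.8763) = (-3.521)×(-0.5454) = 1.920 mol/L.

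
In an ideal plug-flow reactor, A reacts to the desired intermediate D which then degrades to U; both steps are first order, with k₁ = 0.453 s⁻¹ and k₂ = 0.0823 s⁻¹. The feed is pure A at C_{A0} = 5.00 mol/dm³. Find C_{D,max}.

At the optimum, C_{D,max}/C_{A0} = (k₁/k₂)^[k₂/(k₂−k₁)].
= (0.453/0.0823)^(0.0823/(0.0823−0.453)) = (5.504)^(-0.2220) = 0.6848.
C_{D,max} = 0.6848×5.00 = 3.42 mol/dm³.

3.42 mol/dm³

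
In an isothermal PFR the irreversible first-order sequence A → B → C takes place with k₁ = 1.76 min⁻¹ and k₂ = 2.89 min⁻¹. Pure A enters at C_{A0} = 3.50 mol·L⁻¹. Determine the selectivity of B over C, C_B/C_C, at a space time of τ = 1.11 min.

Solving the coupled first-order balances gives C_B(τ) = [k₁/(k₂−k₁)]·C_{A0}·(e^(−k₁τ) − e^(−k₂τ)).
e^(−k₁τ) = e^(−1.76×1.11) = e^(−1.954) = 0.1418; e^(−k₂τ) = e^(−3.208) = 0.04044.
C_B = 1.76×3.50/(2.89−1.76) × (0.1418−0.04044) = 5.451×0.1013 = 0.5523 mol·L⁻¹.
C_A = C_{A0}e^(−k₁τ) = 0.4962 mol·L⁻¹, so C_C = C_{A0}−C_A−C_B = 2.451 mol·L⁻¹; C_B/C_C = 0.225.

0.225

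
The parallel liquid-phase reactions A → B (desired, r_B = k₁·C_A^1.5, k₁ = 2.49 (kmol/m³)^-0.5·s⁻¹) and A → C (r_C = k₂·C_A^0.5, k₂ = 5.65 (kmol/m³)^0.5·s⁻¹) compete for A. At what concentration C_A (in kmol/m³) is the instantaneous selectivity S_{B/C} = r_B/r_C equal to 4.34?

S_{B/C} = (k₁/k₂)·C_A ⇒ C_A = S·k₂/k₁.
= 4.34×5.65/2.49 = 9.85 kmol/m³.

9.85 kmol/m³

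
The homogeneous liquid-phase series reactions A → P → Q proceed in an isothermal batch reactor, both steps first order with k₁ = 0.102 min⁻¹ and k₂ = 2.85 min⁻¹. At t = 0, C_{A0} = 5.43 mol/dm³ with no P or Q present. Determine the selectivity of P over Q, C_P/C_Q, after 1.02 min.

0.466

Solving the coupled first-order balances gives C_P(t) = [k₁/(k₂−k₁)]·C_{A0}·(e^(−k₁t) − e^(−k₂t)).
e^(−k₁t) = e^(−0.102×1.02) = e^(−0.1040) = 0.9012; e^(−k₂t) = e^(−2.907) = 0.05464.
C_P = 0.102×5.43/(2.85−0.102) × (0.9012−0.05464) = 0.2016×0.8465 = 0.1706 mol/dm³.
C_A = C_{A0}e^(−k₁t) = 4.893 mol/dm³, so C_Q = C_{A0}−C_A−C_P = 0.3659 mol/dm³; C_P/C_Q = 0.466.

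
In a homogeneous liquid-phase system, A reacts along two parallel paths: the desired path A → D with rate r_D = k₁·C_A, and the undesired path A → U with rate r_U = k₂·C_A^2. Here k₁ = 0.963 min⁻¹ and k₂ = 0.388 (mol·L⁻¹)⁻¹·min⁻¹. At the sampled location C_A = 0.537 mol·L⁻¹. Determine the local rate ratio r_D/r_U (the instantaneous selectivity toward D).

S_{D/U} = r_D/r_U = (k₁·C_A)/(k₂·C_A^2) = (k₁/k₂)·C_A⁻¹.
= (0.963×0.5370) / (0.388×0.5370^2) = 0.5171/0.1119 = 4.62.
The undesired path is higher order in A, so low C_A (CSTR or dilute feed) favours D.

4.62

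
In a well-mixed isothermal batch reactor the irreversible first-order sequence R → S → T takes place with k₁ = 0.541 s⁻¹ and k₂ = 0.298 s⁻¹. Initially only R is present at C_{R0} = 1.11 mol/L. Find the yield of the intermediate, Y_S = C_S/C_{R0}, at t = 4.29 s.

Solving the coupled first-order balances gives C_S(t) = [k₁/(k₂−k₁)]·C_{R0}·(e^(−k₁t) − e^(−k₂t)).
e^(−k₁t) = e^(−0.541×4.29) = e^(−2.321) = 0.09819; e^(−k₂t) = e^(−1.278) = 0.2785.
C_S = 0.541×1.11/(0.298−0.541) × (0.09819−0.2785) = (-2.471)×(-0.1803) = 0.4455 mol/L.
Y_S = C_S/C_{R0} = 0.4455/1.11 = 0.401.

0.401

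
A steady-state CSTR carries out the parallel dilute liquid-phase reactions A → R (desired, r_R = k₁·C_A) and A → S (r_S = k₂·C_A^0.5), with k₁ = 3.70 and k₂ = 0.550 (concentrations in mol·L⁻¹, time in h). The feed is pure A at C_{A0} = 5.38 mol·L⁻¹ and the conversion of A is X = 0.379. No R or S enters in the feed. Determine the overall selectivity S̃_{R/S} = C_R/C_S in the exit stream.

Exit C_A = C_{A0}(1−X) = 5.38×0.621 = 3.341 mol·L⁻¹.
Rates in a CSTR are evaluated at the outlet concentration: r_R = 3.70×3.341 = 12.36, r_S = 0.550×3.341^0.5 = 1.005.
Overall selectivity = C_R/C_S = r_Rτ/(r_Sτ) = r_R/r_S = 12.3.

12.3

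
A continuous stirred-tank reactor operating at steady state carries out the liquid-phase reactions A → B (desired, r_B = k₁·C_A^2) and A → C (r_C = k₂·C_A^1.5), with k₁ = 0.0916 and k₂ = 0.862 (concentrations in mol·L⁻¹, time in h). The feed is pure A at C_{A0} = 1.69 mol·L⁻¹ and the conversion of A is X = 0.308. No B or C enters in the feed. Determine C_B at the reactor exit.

Exit C_A = C_{A0}(1−X) = 1.69×0.692 = 1.169 mol·L⁻¹.
Rates in a CSTR are evaluated at the outlet concentration: r_B = 0.0916×1.169^2 = 0.1253, r_C = 0.862×1.169^1.5 = 1.090.
Fraction of consumed A going to B: r_B/(r_B+r_C) = 0.1031.
C_B = 0.1031·C_{A0}·X = 0.1031×1.69×0.308 = 0.0537 mol·L⁻¹.

0.0537 mol·L⁻¹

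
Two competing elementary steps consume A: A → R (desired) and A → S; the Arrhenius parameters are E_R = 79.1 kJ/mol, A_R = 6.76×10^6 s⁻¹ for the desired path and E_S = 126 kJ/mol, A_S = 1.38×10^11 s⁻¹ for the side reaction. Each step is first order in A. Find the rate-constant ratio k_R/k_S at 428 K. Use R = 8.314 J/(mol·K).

25.9

Since both paths have the same order in A, the concentration cancels and S_{R/S} = k_R/k_S = (A_R/A_S)·exp[(E_S−E_R)/(RT)].
(E_S−E_R)/(RT) = (126−79.1)×10³/(8.314×428) = 46900/3558 = 13.18.
k_R/k_S = (6.76×10^6/1.38×10^11)·exp(13.18) = 4.899×10^-5 × 5.297×10^5 = 25.9.
Since E_R < E_S, lowering the temperature improves selectivity toward R.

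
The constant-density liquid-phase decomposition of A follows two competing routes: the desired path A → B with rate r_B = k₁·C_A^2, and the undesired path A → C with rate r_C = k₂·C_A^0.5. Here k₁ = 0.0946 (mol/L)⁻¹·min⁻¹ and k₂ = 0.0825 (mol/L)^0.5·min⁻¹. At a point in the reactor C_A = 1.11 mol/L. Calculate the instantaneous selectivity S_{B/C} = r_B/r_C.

S_{B/C} = r_B/r_C = (k₁·C_A^2)/(k₂·C_A^0.5) = (k₁/k₂)·C_A^1.5.
= (0.0946×1.110^2) / (0.0825×1.110^0.5) = 0.1166/0.08692 = 1.34.
Since the desired path is higher order in A, keeping C_A high (PFR or concentrated feed) favours B.

1.34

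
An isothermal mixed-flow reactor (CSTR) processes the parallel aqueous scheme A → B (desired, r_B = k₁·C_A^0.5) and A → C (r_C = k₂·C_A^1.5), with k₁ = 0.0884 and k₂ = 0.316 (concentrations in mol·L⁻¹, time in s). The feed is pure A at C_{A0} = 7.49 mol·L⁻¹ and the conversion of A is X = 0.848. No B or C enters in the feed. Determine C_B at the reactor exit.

Exit C_A = C_{A0}(1−X) = 7.49×0.152 = 1.138 mol·L⁻¹.
Rates in a CSTR are evaluated at the outlet concentration: r_B = 0.0884×1.138^0.5 = 0.09432, r_C = 0.316×1.138^1.5 = 0.3839.
Fraction of consumed A going to B: r_B/(r_B+r_C) = 0.1973.
C_B = 0.1973·C_{A0}·X = 0.1973×7.49×0.848 = 1.25 mol·L⁻¹.

1.25 mol·L⁻¹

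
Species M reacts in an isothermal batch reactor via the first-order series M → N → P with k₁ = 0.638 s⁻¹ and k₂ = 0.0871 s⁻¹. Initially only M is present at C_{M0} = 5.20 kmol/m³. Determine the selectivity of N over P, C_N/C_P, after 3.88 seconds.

3.89

For first-order series with pure M initially, C_N(t) = k₁C_{M0}/(k₂−k₁)·(e^(−k₁t) − e^(−k₂t)).
e^(−k₁t) = e^(−0.638×3.88) = e^(−2.475) = 0.08413; e^(−k₂t) = e^(−0.3379) = 0.7132.
C_N = 0.638×5.20/(0.0871−0.638) × (0.08413−0.7132) = (-6.022)×(-0.6291) = 3.789 kmol/m³.
C_M = C_{M0}e^(−k₁t) = 0.4375 kmol/m³, so C_P = C_{M0}−C_M−C_N = 0.9740 kmol/m³; C_N/C_P = 3.89.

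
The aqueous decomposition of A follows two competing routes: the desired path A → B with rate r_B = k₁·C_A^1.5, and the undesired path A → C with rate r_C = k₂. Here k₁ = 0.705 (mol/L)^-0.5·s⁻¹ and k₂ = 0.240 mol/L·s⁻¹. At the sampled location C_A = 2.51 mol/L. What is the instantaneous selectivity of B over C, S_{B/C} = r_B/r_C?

11.7

S_{B/C} = r_B/r_C = (k₁·C_A^1.5)/(k₂) = (k₁/k₂)·C_A^1.5.
= (0.705×2.510^1.5) / (0.240) = 2.803/0.2400 = 11.7.
Since the desired path is higher order in A, keeping C_A high (PFR or concentrated feed) favours B.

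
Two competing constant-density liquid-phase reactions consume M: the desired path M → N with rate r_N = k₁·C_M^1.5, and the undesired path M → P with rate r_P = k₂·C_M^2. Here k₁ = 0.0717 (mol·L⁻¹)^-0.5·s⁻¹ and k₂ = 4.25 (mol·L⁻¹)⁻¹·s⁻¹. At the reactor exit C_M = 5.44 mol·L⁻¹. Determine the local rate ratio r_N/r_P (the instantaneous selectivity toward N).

0.00723

S_{N/P} = r_N/r_P = (k₁·C_M^1.5)/(k₂·C_M^2) = (k₁/k₂)·C_M^-0.5.
= (0.0717×5.440^1.5) / (4.25×5.440^2) = 0.9097/125.8 = 0.00723.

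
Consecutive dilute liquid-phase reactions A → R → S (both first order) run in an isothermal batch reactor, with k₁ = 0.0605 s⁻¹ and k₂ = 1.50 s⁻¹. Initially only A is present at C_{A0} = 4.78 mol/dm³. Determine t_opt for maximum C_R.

2.23 s

The intermediate peaks when r₁ = r₂, i.e. k₁e^(−k₁t) = k₂e^(−k₂t), giving t_opt = ln(k₂/k₁)/(k₂−k₁).
= ln(1.50/0.0605)/(1.50−0.0605) = ln(24.79)/1.440 = 3.211/1.440 = 2.23 s.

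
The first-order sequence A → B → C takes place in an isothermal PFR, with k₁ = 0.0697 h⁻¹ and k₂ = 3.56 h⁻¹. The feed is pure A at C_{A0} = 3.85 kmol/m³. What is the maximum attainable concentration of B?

0.0697 kmol/m³

At the optimum, C_{B,max}/C_{A0} = (k₁/k₂)^[k₂/(k₂−k₁)].
= (0.0697/3.56)^(3.56/(3.56−0.0697)) = (0.01958)^(1.020) = 0.01810.
C_{B,max} = 0.01810×3.85 = 0.0697 kmol/m³.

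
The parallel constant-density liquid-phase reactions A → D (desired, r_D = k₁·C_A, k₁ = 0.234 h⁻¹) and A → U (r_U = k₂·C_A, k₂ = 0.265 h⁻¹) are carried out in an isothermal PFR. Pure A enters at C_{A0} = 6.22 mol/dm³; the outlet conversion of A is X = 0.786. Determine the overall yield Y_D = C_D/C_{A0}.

C_A = C_{A0}(1−X) = 1.331 mol/dm³.
Both paths are first order in A, so the instantaneous fraction to D is constant: dC_D/d(−C_A) = k₁/(k₁+k₂) = 0.4689.
C_D = 0.4689·(C_{A0}−C_A) = 0.4689×4.889 = 2.29 mol/dm³.
Y_D = C_D/C_{A0} = 2.293/6.22 = 0.369.

0.369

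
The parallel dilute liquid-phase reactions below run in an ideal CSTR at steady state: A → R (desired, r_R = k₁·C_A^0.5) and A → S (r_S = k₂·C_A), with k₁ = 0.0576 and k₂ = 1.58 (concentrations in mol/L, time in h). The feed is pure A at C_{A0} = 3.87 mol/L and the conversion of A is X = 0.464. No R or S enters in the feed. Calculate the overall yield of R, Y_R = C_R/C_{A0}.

0.0115

Exit C_A = C_{A0}(1−X) = 3.87×0.536 = 2.074 mol/L.
A CSTR operates uniformly at the exit composition, giving r_R = 0.08296 and r_S = 3.277 (each k·C_A^n at C_A = 2.074).
Fraction of consumed A going to R: r_R/(r_R+r_S) = 0.02469.
C_R = 0.02469·C_{A0}·X = 0.02469×3.87×0.464 = 0.0443 mol/L; Y_R = C_R/C_{A0} = 0.0115.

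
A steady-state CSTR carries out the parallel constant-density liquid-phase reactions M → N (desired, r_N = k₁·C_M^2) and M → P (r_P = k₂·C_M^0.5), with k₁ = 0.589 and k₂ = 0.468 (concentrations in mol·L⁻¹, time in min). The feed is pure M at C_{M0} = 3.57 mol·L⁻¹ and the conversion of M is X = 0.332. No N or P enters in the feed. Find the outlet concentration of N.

0.975 mol·L⁻¹

Exit C_M = C_{M0}(1−X) = 3.57×0.668 = 2.385 mol·L⁻¹.
In a CSTR the entire volume is at exit conditions, so r_N = 0.589×2.385^2 = 3.350 and r_P = 0.468×2.385^0.5 = 0.7227.
Fraction of consumed M going to N: r_N/(r_N+r_P) = 0.8225.
C_N = 0.8225·C_{M0}·X = 0.8225×3.57×0.332 = 0.975 mol·L⁻¹.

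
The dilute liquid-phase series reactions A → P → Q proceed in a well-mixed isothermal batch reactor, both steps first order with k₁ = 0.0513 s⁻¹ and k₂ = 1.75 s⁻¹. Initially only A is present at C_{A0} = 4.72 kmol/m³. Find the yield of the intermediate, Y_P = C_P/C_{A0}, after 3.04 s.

Solving the coupled first-order balances gives C_P(t) = [k₁/(k₂−k₁)]·C_{A0}·(e^(−k₁t) − e^(−k₂t)).
e^(−k₁t) = e^(−0.0513×3.04) = e^(−0.1560) = 0.8556; e^(−k₂t) = e^(−5.320) = 0.004893.
C_P = 0.0513×4.72/(1.75−0.0513) × (0.8556−0.004893) = 0.1425×0.8507 = 0.1213 kmol/m³.
Y_P = C_P/C_{A0} = 0.1213/4.72 = 0.0257.

0.0257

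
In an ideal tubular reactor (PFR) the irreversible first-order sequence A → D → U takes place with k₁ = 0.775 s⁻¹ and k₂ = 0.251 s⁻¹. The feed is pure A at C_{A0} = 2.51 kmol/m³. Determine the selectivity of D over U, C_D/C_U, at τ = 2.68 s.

The intermediate concentration in a first-order A→B→C sequence is C_D = k₁C_{A0}(e^(−k₁τ) − e^(−k₂τ))/(k₂−k₁).
e^(−k₁τ) = e^(−0.775×2.68) = e^(−2.077) = 0.1253; e^(−k₂τ) = e^(−0.6727) = 0.5103.
C_D = 0.775×2.51/(0.251−0.775) × (0.1253−0.5103) = (-3.712)×(-0.3850) = 1.429 kmol/m³.
C_A = C_{A0}e^(−k₁τ) = 0.3145 kmol/m³, so C_U = C_{A0}−C_A−C_D = 0.7661 kmol/m³; C_D/C_U = 1.87.

1.87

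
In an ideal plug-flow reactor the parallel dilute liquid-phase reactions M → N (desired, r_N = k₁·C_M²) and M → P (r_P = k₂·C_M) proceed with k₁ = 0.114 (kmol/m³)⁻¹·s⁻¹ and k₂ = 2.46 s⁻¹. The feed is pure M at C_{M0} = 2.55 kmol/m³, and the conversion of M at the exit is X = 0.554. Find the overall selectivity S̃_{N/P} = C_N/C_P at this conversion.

C_M = C_{M0}(1−X) = 1.137 kmol/m³.
Along a PFR/batch, dC_P/dC_M = −r_P/(r_N+r_P) = −k₂/(k₂+k₁·C_M).
Integrating from C_{M0} to C_M: C_P = (2.46/0.114)·ln[(2.46+0.114·2.55)/(2.46+0.114·1.14)] = 21.58·ln(2.751/2.590) = 1.302 kmol/m³.
Then C_N = (C_{M0}−C_M) − C_P = 1.413 − 1.302 = 0.1108 kmol/m³.
S̃_{N/P} = C_N/C_P = 0.1108/1.302 = 0.0851.

0.0851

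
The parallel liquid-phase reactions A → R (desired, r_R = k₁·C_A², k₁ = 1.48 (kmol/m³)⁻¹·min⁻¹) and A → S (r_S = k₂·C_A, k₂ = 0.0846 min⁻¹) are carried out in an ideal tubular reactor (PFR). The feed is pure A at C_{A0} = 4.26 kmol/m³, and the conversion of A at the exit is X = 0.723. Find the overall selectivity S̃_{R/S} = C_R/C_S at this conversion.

42.1

C_A = C_{A0}(1−X) = 1.180 kmol/m³.
Along a PFR/batch, dC_S/dC_A = −r_S/(r_R+r_S) = −k₂/(k₂+k₁·C_A).
Integrating from C_{A0} to C_A: C_S = (0.0846/1.48)·ln[(0.0846+1.48·4.26)/(0.0846+1.48·1.18)] = 0.05716·ln(6.389/1.831) = 0.07144 kmol/m³.
Then C_R = (C_{A0}−C_A) − C_S = 3.080 − 0.07144 = 3.009 kmol/m³.
S̃_{R/S} = C_R/C_S = 3.009/0.07144 = 42.1.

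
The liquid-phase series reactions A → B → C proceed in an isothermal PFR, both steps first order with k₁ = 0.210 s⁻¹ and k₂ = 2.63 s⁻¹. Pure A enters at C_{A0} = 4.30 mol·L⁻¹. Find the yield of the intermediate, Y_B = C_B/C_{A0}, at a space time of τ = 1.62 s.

0.0605

For first-order series with pure A initially, C_B(τ) = k₁C_{A0}/(k₂−k₁)·(e^(−k₁τ) − e^(−k₂τ)).
e^(−k₁τ) = e^(−0.210×1.62) = e^(−0.3402) = 0.7116; e^(−k₂τ) = e^(−4.261) = 0.01411.
C_B = 0.210×4.30/(2.63−0.210) × (0.7116−0.01411) = 0.3731×0.6975 = 0.2603 mol·L⁻¹.
Y_B = C_B/C_{A0} = 0.2603/4.30 = 0.0605.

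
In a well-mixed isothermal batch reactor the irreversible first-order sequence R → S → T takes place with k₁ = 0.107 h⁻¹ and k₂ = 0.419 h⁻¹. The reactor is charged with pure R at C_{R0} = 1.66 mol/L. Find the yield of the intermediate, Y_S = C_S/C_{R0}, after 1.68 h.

The intermediate concentration in a first-order A→B→C sequence is C_S = k₁C_{R0}(e^(−k₁t) − e^(−k₂t))/(k₂−k₁).
e^(−k₁t) = e^(−0.107×1.68) = e^(−0.1798) = 0.8355; e^(−k₂t) = e^(−0.7039) = 0.4946.
C_S = 0.107×1.66/(0.419−0.107) × (0.8355−0.4946) = 0.5693×0.3408 = 0.1940 mol/L.
Y_S = C_S/C_{R0} = 0.1940/1.66 = 0.117.

0.117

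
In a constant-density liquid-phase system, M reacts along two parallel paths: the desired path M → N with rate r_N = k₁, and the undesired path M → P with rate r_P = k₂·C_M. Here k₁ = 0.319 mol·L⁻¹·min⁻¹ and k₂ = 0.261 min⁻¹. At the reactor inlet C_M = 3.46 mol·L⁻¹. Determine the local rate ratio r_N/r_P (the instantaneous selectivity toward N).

S_{N/P} = r_N/r_P = (k₁)/(k₂·C_M) = (k₁/k₂)·C_M⁻¹.
= (0.319) / (0.261×3.460) = 0.3190/0.9031 = 0.353.

0.353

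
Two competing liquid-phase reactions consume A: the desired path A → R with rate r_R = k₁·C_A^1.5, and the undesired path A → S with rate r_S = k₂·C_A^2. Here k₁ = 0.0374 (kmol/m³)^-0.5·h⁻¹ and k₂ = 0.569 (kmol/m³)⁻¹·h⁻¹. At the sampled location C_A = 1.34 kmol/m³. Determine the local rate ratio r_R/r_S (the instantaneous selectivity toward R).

0.0568

S_{R/S} = r_R/r_S = (k₁·C_A^1.5)/(k₂·C_A^2) = (k₁/k₂)·C_A^-0.5.
= (0.0374×1.340^1.5) / (0.569×1.340^2) = 0.05801/1.022 = 0.0568.
The undesired path is higher order in A, so low C_A (CSTR or dilute feed) favours R.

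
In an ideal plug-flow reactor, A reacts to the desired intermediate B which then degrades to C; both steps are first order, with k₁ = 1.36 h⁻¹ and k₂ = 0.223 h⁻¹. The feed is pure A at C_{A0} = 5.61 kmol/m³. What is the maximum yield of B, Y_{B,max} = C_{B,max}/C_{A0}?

0.701

For a first-order series the maximum intermediate yield is C_{B,max}/C_{A0} = (k₁/k₂)^[k₂/(k₂−k₁)].
= (1.36/0.223)^(0.223/(0.223−1.36)) = (6.099)^(-0.1961) = 0.7014.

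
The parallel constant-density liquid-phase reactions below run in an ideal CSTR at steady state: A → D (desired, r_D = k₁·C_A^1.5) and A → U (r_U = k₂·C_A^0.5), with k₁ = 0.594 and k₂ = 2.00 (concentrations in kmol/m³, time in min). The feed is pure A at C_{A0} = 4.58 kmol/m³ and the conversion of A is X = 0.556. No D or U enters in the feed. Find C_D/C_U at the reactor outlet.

0.604

Exit C_A = C_{A0}(1−X) = 4.58×0.444 = 2.034 kmol/m³.
Rates in a CSTR are evaluated at the outlet concentration: r_D = 0.594×2.034^1.5 = 1.722, r_U = 2.00×2.034^0.5 = 2.852.
Overall selectivity = C_D/C_U = r_Dτ/(r_Uτ) = r_D/r_U = 0.604.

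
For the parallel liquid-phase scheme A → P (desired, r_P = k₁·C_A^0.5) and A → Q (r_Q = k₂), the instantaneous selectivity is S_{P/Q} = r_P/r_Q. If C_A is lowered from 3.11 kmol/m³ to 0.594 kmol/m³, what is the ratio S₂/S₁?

S_{P/Q} = (k₁/k₂)·C_A^0.5, so S₂/S₁ = (C_{A,2}/C_{A,1})^0.5.
= (0.594/3.11)^0.5 = (0.1910)^0.5 = 0.437.
Selectivity toward P falls as C_A falls — high-concentration operation is favoured.

0.437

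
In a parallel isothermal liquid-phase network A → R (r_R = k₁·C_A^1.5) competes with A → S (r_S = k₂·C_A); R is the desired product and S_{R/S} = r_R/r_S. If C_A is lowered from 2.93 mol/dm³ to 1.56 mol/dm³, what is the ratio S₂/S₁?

0.730

S_{R/S} = (k₁/k₂)·C_A^0.5, so S₂/S₁ = (C_{A,2}/C_{A,1})^0.5.
= (1.56/2.93)^0.5 = (0.5324)^0.5 = 0.730.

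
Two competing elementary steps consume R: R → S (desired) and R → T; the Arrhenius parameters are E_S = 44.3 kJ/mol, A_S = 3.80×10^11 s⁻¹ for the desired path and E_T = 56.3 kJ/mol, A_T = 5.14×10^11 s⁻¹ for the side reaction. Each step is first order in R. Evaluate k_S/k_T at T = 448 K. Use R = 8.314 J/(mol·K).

k_S/k_T = (A_S/A_T)·exp[−(E_S−E_T)/(RT)] = (A_S/A_T)·exp[(E_T−E_S)/(RT)].
(E_T−E_S)/(RT) = (56.3−44.3)×10³/(8.314×448) = 12000/3725 = 3.222.
k_S/k_T = (3.80×10^11/5.14×10^11)·exp(3.222) = 0.7393 × 25.07 = 18.5.
Since E_S < E_T, lowering the temperature improves selectivity toward S.

18.5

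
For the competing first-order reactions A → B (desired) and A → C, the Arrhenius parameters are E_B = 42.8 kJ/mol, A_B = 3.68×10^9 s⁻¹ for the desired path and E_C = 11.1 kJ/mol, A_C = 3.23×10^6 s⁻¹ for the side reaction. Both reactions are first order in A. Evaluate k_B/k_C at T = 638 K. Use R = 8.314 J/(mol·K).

Since both paths have the same order in A, the concentration cancels and S_{B/C} = k_B/k_C = (A_B/A_C)·exp[(E_C−E_B)/(RT)].
(E_C−E_B)/(RT) = (11.1−42.8)×10³/(8.314×638) = -31700/5304 = -5.976.
k_B/k_C = (3.68×10^9/3.23×10^6)·exp(-5.976) = 1139 × 0.002538 = 2.89.

2.89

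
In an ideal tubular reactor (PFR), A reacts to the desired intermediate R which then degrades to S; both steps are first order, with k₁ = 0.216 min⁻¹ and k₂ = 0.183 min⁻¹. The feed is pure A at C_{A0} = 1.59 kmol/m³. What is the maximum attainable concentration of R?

Evaluating C_R at τ_opt = ln(k₂/k₁)/(k₂−k₁) gives C_{R,max}/C_{A0} = (k₁/k₂)^[k₂/(k₂−k₁)].
= (0.216/0.183)^(0.183/(0.183−0.216)) = (1.180)^(-5.545) = 0.3988.
C_{R,max} = 0.3988×1.59 = 0.634 kmol/m³.

0.634 kmol/m³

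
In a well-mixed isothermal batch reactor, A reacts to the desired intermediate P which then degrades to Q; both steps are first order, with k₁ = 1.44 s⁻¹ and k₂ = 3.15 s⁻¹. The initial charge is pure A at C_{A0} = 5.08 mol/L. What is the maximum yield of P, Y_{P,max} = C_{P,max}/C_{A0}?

For a first-order series the maximum intermediate yield is C_{P,max}/C_{A0} = (k₁/k₂)^[k₂/(k₂−k₁)].
= (1.44/3.15)^(3.15/(3.15−1.44)) = (0.4571)^(1.842) = 0.2365.

0.236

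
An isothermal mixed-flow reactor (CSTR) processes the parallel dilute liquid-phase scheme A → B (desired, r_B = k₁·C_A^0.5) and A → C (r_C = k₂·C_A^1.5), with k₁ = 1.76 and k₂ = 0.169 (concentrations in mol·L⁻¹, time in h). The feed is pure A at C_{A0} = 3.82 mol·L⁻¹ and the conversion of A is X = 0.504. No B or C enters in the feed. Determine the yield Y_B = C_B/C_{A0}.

0.426

Exit C_A = C_{A0}(1−X) = 3.82×0.496 = 1.895 mol·L⁻¹.
In a CSTR the entire volume is at exit conditions, so r_B = 1.76×1.895^0.5 = 2.423 and r_C = 0.169×1.895^1.5 = 0.4408.
Fraction of consumed A going to B: r_B/(r_B+r_C) = 0.8461.
C_B = 0.8461·C_{A0}·X = 0.8461×3.82×0.504 = 1.63 mol·L⁻¹; Y_B = C_B/C_{A0} = 0.426.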